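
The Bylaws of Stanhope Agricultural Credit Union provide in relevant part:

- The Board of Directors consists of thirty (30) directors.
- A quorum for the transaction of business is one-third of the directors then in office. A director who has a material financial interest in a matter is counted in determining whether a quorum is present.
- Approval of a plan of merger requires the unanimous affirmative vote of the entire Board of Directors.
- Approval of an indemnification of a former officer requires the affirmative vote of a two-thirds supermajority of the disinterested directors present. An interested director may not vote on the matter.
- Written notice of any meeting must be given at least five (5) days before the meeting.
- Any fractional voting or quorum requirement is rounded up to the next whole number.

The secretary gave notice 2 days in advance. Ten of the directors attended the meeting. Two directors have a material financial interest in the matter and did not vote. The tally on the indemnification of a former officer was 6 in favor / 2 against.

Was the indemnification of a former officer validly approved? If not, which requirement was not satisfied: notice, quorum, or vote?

Invalid — notice requirement not satisfied.

Notice: 2 days given; 5 required (2 < 5). Not satisfied.
Quorum: 10 present (interested directors count toward quorum); quorum is 10. Satisfied.
Vote: the indemnification of a former officer requires two-thirds of the disinterested directors present (10 − 2 = 8). 2/3 of 8 = 5.33, rounded up to 6, so 6 affirmative votes are needed; 6 voted in favor. Satisfied.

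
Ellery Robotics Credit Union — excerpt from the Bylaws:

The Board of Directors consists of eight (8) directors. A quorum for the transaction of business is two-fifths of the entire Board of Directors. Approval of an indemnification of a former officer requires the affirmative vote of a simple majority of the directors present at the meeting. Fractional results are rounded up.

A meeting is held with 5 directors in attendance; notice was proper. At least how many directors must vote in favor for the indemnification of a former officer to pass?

The indemnification of a former officer requires a majority of the directors present (5).
A majority of 5 is 3.

3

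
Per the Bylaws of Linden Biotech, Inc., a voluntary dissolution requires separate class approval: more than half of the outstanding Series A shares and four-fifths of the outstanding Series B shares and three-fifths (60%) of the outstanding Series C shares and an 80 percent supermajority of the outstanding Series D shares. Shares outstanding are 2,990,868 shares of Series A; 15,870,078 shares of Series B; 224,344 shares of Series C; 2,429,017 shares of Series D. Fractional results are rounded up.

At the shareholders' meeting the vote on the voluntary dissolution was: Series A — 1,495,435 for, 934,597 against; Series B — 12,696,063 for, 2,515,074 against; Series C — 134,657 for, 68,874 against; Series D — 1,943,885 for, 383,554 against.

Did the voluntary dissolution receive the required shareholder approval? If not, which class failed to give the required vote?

Series A: a majority of 2990868 is 1495435; 1,495,435 required, 1,495,435 in favor — approved.
Series B: 4/5 of 15870078 = 12696062.40, rounded up to 12696063; 12,696,063 required, 12,696,063 in favor — approved.
Series C: 3/5 of 224344 = 134606.40, rounded up to 134607; 134,607 required, 134,657 in favor — approved.
Series D: 4/5 of 2429017 = 1943213.60, rounded up to 1943214; 1,943,214 required, 1,943,885 in favor — approved.

Approved — every class gave the required vote.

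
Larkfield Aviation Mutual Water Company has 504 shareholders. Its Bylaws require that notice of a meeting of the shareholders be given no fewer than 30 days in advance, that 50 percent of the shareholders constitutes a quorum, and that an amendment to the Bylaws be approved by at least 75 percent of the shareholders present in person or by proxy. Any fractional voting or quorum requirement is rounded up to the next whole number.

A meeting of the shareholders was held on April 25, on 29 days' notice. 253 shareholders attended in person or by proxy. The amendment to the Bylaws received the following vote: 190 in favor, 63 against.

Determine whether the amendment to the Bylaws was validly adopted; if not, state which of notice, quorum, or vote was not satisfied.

Invalid — notice requirement not satisfied.

Notice: 29 days given; 30 required. Not satisfied.
Quorum: 50% of 504 = 252; 253 present. Satisfied.
Vote: requires three-fourths of those present (253); 3/4 of 253 = 189.75, rounded up to 190, so 190 needed; 190 in favor. Satisfied.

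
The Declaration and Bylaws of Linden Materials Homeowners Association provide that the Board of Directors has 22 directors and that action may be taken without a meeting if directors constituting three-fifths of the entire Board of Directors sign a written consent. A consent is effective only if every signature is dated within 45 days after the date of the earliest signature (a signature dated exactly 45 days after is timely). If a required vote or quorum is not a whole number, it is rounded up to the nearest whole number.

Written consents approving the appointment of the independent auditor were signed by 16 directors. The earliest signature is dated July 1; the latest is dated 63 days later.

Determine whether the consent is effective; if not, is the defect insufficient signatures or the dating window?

Signatures required: three-fifths of 22 — 3/5 of 22 = 13.20, rounded up to 14, so 14 needed; 16 signed. Sufficient.
Dating window: the latest signature is 63 days after the earliest; the limit is 45 days. Outside the window.

Not effective — dating-window requirement not satisfied.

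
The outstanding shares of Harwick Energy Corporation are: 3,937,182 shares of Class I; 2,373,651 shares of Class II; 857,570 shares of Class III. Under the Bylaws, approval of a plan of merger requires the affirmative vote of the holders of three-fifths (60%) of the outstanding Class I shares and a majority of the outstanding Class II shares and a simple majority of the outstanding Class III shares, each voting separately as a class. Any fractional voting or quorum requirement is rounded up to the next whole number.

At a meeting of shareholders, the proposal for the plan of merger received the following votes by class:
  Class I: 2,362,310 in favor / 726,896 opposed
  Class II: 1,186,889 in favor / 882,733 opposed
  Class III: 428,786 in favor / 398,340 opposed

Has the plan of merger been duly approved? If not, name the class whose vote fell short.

Class I: 3/5 of 3937182 = 2362309.20, rounded up to 2362310; 2,362,310 required, 2,362,310 in favor — approved.
Class II: a majority of 2373651 is 1186826; 1,186,826 required, 1,186,889 in favor — approved.
Class III: a majority of 857570 is 428786; 428,786 required, 428,786 in favor — approved.

Approved — every class gave the required vote.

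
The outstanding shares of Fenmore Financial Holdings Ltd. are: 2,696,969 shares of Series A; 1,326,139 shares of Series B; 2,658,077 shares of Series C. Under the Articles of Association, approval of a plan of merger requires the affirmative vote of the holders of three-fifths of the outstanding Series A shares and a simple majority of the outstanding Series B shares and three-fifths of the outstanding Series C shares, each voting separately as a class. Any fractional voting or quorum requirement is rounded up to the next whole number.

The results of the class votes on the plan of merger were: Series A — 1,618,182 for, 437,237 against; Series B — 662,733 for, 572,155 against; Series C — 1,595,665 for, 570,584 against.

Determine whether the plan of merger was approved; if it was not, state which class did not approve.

Series A: 3/5 of 2696969 = 1618181.40, rounded up to 1618182; 1,618,182 required, 1,618,182 in favor — approved.
Series B: a majority of 1326139 is 663070; 663,070 required, 662,733 in favor — not approved.
Series C: 3/5 of 2658077 = 1594846.20, rounded up to 1594847; 1,594,847 required, 1,595,665 in favor — approved.

Not approved — the Series B shares did not give the required vote.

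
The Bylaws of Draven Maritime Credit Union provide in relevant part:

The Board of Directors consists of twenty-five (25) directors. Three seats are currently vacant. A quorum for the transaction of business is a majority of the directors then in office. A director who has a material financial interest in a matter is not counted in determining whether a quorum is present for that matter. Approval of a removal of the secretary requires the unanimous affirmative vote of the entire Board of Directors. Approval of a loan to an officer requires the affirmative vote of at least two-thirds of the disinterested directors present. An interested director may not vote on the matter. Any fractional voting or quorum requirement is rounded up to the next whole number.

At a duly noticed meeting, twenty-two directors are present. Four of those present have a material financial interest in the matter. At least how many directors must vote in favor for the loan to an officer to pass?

12

The loan to an officer requires two-thirds of the disinterested directors present (22 − 4 = 18).
2/3 of 18 = 12.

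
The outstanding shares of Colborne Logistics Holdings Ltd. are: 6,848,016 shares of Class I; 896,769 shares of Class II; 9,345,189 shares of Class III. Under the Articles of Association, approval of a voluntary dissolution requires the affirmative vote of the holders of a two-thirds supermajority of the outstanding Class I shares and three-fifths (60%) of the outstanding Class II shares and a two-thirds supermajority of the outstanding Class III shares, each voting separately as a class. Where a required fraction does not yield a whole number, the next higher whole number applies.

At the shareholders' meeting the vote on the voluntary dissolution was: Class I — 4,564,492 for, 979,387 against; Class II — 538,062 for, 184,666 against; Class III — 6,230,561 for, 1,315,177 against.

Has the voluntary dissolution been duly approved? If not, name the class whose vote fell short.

Class I: 2/3 of 6848016 = 4565344; 4,565,344 required, 4,564,492 in favor — not approved.
Class II: 3/5 of 896769 = 538061.40, rounded up to 538062; 538,062 required, 538,062 in favor — approved.
Class III: 2/3 of 9345189 = 6230126; 6,230,126 required, 6,230,561 in favor — approved.

Not approved — the Class I shares did not give the required vote.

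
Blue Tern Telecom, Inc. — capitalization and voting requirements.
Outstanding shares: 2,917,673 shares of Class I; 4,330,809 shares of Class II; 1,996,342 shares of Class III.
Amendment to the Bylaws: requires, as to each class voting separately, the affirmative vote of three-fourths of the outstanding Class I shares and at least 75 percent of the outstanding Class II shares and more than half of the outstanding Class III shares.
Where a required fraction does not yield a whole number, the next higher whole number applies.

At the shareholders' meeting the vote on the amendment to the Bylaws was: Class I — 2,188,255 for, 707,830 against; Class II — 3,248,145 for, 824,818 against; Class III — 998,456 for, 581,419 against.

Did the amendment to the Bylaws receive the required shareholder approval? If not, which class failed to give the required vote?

Class I: 3/4 of 2917673 = 2188254.75, rounded up to 2188255; 2,188,255 required, 2,188,255 in favor — approved.
Class II: 3/4 of 4330809 = 3248106.75, rounded up to 3248107; 3,248,107 required, 3,248,145 in favor — approved.
Class III: a majority of 1996342 is 998172; 998,172 required, 998,456 in favor — approved.

Approved — every class gave the required vote.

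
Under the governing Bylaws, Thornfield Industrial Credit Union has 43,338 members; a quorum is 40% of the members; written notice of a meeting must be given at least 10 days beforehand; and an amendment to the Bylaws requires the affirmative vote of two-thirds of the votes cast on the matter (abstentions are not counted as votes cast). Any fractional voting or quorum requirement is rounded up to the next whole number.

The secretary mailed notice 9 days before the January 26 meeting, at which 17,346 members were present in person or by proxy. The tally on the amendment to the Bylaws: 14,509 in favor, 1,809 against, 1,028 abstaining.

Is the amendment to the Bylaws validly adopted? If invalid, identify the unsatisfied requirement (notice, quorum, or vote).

Invalid — notice requirement not satisfied.

Notice: 9 days given; 10 required. Not satisfied.
Quorum: 40% of 43,338 = 17,335.20, rounded up to 17,336; 17,346 present. Satisfied.
Vote: requires two-thirds of the votes cast (17,346 − 1,028 abstaining = 16,318); 2/3 of 16318 = 10878.67, rounded up to 10879, so 10,879 needed; 14,509 in favor. Satisfied.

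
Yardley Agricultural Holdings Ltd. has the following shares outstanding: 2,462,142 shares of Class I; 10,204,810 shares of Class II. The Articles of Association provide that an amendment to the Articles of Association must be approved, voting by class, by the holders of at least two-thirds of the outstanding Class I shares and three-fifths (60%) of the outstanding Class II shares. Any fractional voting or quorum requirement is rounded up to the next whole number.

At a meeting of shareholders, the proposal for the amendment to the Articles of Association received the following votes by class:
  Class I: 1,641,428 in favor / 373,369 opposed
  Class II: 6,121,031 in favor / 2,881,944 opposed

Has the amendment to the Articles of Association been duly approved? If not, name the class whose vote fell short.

Class I: 2/3 of 2462142 = 1641428; 1,641,428 required, 1,641,428 in favor — approved.
Class II: 3/5 of 10204810 = 6122886; 6,122,886 required, 6,121,031 in favor — not approved.

Not approved — the Class II shares did not give the required vote.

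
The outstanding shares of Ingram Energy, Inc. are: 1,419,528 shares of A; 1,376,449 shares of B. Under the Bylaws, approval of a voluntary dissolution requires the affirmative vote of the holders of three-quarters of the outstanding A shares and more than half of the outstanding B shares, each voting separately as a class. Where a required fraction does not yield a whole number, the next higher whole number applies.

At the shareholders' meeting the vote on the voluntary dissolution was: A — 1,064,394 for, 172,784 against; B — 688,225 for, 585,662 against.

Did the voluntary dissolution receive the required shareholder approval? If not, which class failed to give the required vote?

Not approved — the A shares did not give the required vote.

A: 3/4 of 1419528 = 1064646; 1,064,646 required, 1,064,394 in favor — not approved.
B: a majority of 1376449 is 688225; 688,225 required, 688,225 in favor — approved.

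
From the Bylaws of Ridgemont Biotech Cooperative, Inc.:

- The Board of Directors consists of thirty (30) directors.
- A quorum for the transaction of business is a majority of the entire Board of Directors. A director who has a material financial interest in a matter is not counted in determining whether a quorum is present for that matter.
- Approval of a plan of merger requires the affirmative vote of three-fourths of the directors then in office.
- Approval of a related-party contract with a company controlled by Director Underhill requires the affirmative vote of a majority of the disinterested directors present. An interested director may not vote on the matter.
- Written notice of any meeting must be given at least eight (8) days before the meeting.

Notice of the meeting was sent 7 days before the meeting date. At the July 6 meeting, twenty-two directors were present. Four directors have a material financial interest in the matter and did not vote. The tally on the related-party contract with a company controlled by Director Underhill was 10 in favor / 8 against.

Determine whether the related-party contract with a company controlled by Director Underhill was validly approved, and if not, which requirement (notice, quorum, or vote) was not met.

Invalid — notice requirement not satisfied.

Notice: 7 days given; 8 required (7 < 8). Not satisfied.
Quorum: 22 present, but the 4 interested directors do not count, leaving 18. Quorum is 16. Satisfied.
Vote: the related-party contract with a company controlled by Director Underhill requires a majority of the disinterested directors present (22 − 4 = 18). A majority of 18 is 10, so 10 affirmative votes are needed; 10 voted in favor. Satisfied.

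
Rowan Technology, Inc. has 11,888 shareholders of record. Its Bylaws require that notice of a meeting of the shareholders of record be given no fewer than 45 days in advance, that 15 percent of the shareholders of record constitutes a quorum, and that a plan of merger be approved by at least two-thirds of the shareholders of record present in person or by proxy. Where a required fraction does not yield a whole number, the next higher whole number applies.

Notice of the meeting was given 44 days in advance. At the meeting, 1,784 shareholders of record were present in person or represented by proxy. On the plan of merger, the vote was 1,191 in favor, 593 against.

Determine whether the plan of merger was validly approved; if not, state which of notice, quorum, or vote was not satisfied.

Invalid — notice requirement not satisfied.

Notice: 44 days given; 45 required. Not satisfied.
Quorum: 15% of 11,888 = 1,783.20, rounded up to 1,784; 1,784 present. Satisfied.
Vote: requires two-thirds of those present (1,784); 2/3 of 1784 = 1189.33, rounded up to 1190, so 1,190 needed; 1,191 in favor. Satisfied.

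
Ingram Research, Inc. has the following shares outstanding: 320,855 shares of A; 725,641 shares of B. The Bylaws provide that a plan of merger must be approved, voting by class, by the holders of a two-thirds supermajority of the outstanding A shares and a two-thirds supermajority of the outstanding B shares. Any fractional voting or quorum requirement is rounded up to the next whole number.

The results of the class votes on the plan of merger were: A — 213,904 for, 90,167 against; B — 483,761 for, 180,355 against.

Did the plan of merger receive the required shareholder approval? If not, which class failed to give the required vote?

Approved — every class gave the required vote.

A: 2/3 of 320855 = 213903.33, rounded up to 213904; 213,904 required, 213,904 in favor — approved.
B: 2/3 of 725641 = 483760.67, rounded up to 483761; 483,761 required, 483,761 in favor — approved.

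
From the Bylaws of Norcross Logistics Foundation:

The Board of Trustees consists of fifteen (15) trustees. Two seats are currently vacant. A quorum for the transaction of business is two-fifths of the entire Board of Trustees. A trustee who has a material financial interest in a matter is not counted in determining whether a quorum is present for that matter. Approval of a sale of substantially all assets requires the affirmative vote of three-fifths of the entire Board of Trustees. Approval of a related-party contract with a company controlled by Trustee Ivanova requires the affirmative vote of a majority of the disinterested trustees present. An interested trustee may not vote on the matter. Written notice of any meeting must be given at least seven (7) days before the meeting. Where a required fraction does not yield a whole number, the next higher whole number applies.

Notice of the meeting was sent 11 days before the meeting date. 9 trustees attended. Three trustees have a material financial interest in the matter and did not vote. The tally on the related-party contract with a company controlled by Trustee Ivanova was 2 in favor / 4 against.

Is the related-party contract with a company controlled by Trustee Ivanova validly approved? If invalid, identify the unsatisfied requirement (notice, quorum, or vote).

Invalid — vote requirement not satisfied.

Notice: 11 days given; 7 required (11 ≥ 7). Satisfied.
Quorum: 9 present, but the 3 interested trustees do not count, leaving 6. Quorum is 6. Satisfied.
Vote: the related-party contract with a company controlled by Trustee Ivanova requires a majority of the disinterested trustees present (9 − 3 = 6). A majority of 6 is 4, so 4 affirmative votes are needed; 2 voted in favor. Not satisfied.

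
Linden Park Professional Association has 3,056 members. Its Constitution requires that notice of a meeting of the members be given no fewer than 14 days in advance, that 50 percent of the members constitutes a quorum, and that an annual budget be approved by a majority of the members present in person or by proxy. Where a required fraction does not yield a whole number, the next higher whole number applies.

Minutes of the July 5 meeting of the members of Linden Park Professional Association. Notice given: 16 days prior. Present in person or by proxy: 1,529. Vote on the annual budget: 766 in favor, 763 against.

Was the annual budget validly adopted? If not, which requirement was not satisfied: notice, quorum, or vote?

Valid — all requirements satisfied.

Notice: 16 days given; 14 required. Satisfied.
Quorum: 50% of 3,056 = 1,528; 1,529 present. Satisfied.
Vote: requires a majority of those present (1,529); a majority of 1529 is 765, so 765 needed; 766 in favor. Satisfied.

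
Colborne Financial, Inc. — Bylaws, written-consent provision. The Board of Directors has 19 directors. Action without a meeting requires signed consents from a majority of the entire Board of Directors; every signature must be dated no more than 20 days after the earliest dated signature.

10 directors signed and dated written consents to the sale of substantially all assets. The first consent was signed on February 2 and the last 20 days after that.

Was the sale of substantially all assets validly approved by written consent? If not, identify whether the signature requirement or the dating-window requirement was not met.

Signatures required: a majority of 19 — a majority of 19 is 10, so 10 needed; 10 signed. Sufficient.
Dating window: the latest signature is 20 days after the earliest; the limit is 20 days. Within the window.

Effective — both the signature and dating-window requirements are satisfied.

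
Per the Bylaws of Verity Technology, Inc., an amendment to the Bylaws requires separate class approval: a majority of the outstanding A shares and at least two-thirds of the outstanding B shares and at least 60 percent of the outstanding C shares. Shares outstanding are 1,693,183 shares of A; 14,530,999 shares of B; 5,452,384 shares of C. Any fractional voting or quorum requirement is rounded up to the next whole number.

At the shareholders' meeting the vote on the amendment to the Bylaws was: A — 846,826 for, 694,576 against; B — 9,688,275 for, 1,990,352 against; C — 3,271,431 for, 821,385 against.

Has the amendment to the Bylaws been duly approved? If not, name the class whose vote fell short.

A: a majority of 1693183 is 846592; 846,592 required, 846,826 in favor — approved.
B: 2/3 of 14530999 = 9687332.67, rounded up to 9687333; 9,687,333 required, 9,688,275 in favor — approved.
C: 3/5 of 5452384 = 3271430.40, rounded up to 3271431; 3,271,431 required, 3,271,431 in favor — approved.

Approved — every class gave the required vote.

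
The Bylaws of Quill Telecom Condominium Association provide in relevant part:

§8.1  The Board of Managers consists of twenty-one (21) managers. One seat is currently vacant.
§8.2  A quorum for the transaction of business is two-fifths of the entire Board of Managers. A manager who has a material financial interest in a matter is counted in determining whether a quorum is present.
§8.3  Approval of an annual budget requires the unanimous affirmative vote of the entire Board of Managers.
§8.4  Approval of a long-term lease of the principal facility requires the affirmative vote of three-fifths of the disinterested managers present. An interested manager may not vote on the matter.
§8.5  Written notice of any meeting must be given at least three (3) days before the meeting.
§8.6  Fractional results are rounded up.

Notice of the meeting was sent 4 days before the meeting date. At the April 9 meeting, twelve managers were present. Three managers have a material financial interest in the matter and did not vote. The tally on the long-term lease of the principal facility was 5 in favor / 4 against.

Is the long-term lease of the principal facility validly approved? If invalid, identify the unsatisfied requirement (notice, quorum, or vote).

Invalid — vote requirement not satisfied.

Notice: 4 days given; 3 required (4 ≥ 3). Satisfied.
Quorum: 12 present (interested managers count toward quorum); quorum is 9. Satisfied.
Vote: the long-term lease of the principal facility requires three-fifths of the disinterested managers present (12 − 3 = 9). 3/5 of 9 = 5.40, rounded up to 6, so 6 affirmative votes are needed; 5 voted in favor. Not satisfied.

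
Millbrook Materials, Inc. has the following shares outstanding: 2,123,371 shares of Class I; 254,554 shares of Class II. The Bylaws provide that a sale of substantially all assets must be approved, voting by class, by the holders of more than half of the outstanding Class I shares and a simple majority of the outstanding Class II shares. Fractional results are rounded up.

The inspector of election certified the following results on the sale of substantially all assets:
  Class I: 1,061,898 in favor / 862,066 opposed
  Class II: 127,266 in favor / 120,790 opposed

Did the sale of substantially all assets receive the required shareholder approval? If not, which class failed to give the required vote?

Not approved — the Class II shares did not give the required vote.

Class I: a majority of 2123371 is 1061686; 1,061,686 required, 1,061,898 in favor — approved.
Class II: a majority of 254554 is 127278; 127,278 required, 127,266 in favor — not approved.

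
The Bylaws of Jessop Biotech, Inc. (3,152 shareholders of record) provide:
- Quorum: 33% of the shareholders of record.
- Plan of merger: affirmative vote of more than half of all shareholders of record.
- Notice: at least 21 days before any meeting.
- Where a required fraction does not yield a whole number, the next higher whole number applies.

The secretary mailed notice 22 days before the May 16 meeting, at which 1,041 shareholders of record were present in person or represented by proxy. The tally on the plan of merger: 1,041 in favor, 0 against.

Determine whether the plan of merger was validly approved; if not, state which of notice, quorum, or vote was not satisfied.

Notice: 22 days given; 21 required. Satisfied.
Quorum: 33% of 3,152 = 1,040.16, rounded up to 1,041; 1,041 present. Satisfied.
Vote: requires a majority of all shareholders of record (3,152); a majority of 3152 is 1577, so 1,577 needed; 1,041 in favor. Not satisfied.

Invalid — vote requirement not satisfied.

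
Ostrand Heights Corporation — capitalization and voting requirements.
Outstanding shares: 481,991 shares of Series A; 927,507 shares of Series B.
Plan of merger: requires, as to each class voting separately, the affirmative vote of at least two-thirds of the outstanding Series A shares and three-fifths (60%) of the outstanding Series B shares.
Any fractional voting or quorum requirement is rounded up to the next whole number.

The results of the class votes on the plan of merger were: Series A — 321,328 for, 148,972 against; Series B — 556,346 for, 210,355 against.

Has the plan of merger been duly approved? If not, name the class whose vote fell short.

Series A: 2/3 of 481991 = 321327.33, rounded up to 321328; 321,328 required, 321,328 in favor — approved.
Series B: 3/5 of 927507 = 556504.20, rounded up to 556505; 556,505 required, 556,346 in favor — not approved.

Not approved — the Series B shares did not give the required vote.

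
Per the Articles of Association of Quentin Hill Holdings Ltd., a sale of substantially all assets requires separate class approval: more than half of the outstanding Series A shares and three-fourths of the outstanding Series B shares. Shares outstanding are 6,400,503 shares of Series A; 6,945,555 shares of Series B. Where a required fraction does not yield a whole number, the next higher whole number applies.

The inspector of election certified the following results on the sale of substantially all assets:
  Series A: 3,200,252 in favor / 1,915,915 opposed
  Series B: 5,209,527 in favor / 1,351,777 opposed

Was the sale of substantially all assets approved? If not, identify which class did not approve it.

Series A: a majority of 6400503 is 3200252; 3,200,252 required, 3,200,252 in favor — approved.
Series B: 3/4 of 6945555 = 5209166.25, rounded up to 5209167; 5,209,167 required, 5,209,527 in favor — approved.

Approved — every class gave the required vote.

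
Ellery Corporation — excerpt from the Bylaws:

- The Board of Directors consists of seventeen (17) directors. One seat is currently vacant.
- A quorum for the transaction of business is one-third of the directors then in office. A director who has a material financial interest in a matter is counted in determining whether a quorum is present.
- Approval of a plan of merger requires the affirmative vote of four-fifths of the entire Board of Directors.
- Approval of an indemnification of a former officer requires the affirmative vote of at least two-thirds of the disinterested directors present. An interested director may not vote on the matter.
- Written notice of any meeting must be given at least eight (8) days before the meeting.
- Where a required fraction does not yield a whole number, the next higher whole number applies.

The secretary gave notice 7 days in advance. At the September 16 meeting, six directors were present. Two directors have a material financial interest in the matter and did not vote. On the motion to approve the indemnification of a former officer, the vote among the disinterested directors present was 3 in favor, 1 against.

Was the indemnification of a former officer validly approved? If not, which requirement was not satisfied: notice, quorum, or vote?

Notice: 7 days given; 8 required (7 < 8). Not satisfied.
Quorum: 6 present (interested directors count toward quorum); quorum is 6. Satisfied.
Vote: the indemnification of a former officer requires two-thirds of the disinterested directors present (6 − 2 = 4). 2/3 of 4 = 2.67, rounded up to 3, so 3 affirmative votes are needed; 3 voted in favor. Satisfied.

Invalid — notice requirement not satisfied.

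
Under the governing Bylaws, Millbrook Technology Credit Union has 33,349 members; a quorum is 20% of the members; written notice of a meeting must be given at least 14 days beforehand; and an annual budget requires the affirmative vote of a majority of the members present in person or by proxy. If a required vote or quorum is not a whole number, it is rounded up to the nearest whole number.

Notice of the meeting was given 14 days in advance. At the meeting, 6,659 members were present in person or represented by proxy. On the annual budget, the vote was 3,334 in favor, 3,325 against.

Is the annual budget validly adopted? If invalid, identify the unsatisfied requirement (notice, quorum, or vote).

Notice: 14 days given; 14 required. Satisfied.
Quorum: 20% of 33,349 = 6,669.80, rounded up to 6,670; 6,659 present. Not satisfied.
Vote: requires a majority of those present (6,659); a majority of 6659 is 3330, so 3,330 needed; 3,334 in favor. Satisfied.

Invalid — quorum requirement not satisfied.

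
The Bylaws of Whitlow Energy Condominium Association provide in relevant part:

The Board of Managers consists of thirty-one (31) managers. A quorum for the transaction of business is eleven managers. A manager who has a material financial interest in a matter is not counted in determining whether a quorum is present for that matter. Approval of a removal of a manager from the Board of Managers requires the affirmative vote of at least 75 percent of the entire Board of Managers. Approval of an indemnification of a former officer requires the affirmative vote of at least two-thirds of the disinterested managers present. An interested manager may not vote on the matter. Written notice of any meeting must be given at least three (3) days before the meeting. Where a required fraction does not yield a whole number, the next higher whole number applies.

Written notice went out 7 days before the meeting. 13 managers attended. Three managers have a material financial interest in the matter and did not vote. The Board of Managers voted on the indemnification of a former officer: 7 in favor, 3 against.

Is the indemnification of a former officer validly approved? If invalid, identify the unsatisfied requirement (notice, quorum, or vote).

Notice: 7 days given; 3 required (7 ≥ 3). Satisfied.
Quorum: 13 present, but the 3 interested managers do not count, leaving 10. Quorum is 11. Not satisfied.
Vote: the indemnification of a former officer requires two-thirds of the disinterested managers present (13 − 3 = 10). 2/3 of 10 = 6.67, rounded up to 7, so 7 affirmative votes are needed; 7 voted in favor. Satisfied. (Moot — without a quorum no business can be validly transacted.)

Invalid — quorum requirement not satisfied.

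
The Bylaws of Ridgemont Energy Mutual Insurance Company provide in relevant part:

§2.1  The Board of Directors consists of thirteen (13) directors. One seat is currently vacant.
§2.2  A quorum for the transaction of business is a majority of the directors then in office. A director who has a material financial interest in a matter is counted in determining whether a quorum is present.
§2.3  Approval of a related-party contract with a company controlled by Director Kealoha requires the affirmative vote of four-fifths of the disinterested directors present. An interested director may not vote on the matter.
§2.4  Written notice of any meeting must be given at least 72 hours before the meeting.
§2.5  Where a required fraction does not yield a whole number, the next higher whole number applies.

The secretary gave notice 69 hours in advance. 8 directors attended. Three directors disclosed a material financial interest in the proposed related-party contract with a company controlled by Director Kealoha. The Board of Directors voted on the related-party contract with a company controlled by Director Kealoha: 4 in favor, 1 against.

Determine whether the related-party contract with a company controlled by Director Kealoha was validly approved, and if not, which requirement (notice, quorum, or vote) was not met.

Notice: 69 hours given; 72 required (69 < 72). Not satisfied.
Quorum: 8 present (interested directors count toward quorum); quorum is 7. Satisfied.
Vote: the related-party contract with a company controlled by Director Kealoha requires four-fifths of the disinterested directors present (8 − 3 = 5). 4/5 of 5 = 4, so 4 affirmative votes are needed; 4 voted in favor. Satisfied.

Invalid — notice requirement not satisfied.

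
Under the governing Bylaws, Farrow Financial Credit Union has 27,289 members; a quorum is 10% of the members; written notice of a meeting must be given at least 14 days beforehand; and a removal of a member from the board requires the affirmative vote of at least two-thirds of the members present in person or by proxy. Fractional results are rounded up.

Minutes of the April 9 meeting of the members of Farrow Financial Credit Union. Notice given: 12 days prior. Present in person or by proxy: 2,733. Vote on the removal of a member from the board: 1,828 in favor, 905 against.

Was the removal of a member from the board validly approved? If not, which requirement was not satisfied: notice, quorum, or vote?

Invalid — notice requirement not satisfied.

Notice: 12 days given; 14 required. Not satisfied.
Quorum: 10% of 27,289 = 2,728.90, rounded up to 2,729; 2,733 present. Satisfied.
Vote: requires two-thirds of those present (2,733); 2/3 of 2733 = 1822, so 1,822 needed; 1,828 in favor. Satisfied.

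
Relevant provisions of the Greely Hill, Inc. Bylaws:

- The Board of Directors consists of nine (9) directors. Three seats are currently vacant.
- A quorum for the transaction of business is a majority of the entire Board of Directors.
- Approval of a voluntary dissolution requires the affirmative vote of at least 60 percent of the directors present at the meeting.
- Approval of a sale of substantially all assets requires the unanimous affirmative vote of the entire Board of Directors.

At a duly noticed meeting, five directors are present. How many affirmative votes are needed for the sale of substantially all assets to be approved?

9

The sale of substantially all assets requires the unanimous vote of the entire Board of Directors (9).
Unanimous means all 9.
(Only 5 can vote, so the sale of substantially all assets cannot pass at this meeting, but the required vote is still 9.)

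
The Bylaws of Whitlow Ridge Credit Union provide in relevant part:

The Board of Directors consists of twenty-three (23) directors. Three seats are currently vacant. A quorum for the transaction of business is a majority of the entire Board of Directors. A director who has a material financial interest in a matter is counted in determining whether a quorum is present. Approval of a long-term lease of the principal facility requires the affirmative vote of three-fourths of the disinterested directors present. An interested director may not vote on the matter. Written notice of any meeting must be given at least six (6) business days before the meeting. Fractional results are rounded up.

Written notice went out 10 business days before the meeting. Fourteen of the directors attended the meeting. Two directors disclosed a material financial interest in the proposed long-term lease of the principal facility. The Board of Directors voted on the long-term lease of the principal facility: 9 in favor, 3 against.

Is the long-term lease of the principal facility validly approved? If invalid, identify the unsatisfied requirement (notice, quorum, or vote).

Notice: 10 business days given; 6 required (10 ≥ 6). Satisfied.
Quorum: 14 present (interested directors count toward quorum); quorum is 12. Satisfied.
Vote: the long-term lease of the principal facility requires three-fourths of the disinterested directors present (14 − 2 = 12). 3/4 of 12 = 9, so 9 affirmative votes are needed; 9 voted in favor. Satisfied.

Valid — all requirements satisfied.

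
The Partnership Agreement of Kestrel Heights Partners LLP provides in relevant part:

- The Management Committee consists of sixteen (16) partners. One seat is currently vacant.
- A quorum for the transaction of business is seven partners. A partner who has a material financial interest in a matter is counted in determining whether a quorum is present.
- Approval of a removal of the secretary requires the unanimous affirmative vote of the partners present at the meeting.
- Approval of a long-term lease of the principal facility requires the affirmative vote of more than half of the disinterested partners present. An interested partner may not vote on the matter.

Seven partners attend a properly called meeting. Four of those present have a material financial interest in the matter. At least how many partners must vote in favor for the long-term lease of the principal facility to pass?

2

The long-term lease of the principal facility requires a majority of the disinterested partners present (7 − 4 = 3).
A majority of 3 is 2.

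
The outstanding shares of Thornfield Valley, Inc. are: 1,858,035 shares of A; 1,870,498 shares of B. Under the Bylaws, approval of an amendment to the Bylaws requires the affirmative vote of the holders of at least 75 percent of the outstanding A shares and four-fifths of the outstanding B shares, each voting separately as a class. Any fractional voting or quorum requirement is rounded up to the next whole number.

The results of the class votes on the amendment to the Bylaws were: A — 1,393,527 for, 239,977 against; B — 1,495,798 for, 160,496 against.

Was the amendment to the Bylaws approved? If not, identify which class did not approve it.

A: 3/4 of 1858035 = 1393526.25, rounded up to 1393527; 1,393,527 required, 1,393,527 in favor — approved.
B: 4/5 of 1870498 = 1496398.40, rounded up to 1496399; 1,496,399 required, 1,495,798 in favor — not approved.

Not approved — the B shares did not give the required vote.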